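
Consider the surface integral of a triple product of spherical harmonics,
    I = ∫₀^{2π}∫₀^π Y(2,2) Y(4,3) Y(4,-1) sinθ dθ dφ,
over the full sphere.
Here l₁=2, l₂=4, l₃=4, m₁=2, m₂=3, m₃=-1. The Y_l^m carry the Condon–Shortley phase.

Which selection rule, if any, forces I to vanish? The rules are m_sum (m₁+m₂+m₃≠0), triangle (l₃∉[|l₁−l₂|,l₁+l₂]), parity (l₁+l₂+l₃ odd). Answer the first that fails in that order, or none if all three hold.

azimuthal sum: 2 + 3 − 1 = 4  ✗
2 ≤ 4 ≤ 6 (triangle on l)
L = 2 + 4 + 4 = 10 (even)

m_sum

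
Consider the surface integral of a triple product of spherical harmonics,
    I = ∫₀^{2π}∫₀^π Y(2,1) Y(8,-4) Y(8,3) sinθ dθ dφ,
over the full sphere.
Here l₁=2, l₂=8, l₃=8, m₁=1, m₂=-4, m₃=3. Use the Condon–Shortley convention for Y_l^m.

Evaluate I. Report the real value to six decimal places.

0.146979

Checks pass: Σm=0; 18 even; l₃=8∈[6,10].
(2·2+1)(2·8+1)(2·8+1) = 1445
Δ: 2! 2! 14! / 19! → 1/348840
sum: t=0:+1/116121600 t=1:−1/25401600 t=2:+1/116121600 = -1/45158400
3j²(2 8 8; 0 0 0) = Δ·Π!·Σ² = 24/1615  (sign -1)
sum: t=0:+1/174182400 t=1:−1/479001600 = 1/273715200
3j²(2 8 8; 1 -4 3) = Δ·Π!·Σ² = 49/3876  (sign -1)
combine: 4πI² = 1445·24/1615·49/3876 = 98/361
take √, sign +1: I = 0.14697873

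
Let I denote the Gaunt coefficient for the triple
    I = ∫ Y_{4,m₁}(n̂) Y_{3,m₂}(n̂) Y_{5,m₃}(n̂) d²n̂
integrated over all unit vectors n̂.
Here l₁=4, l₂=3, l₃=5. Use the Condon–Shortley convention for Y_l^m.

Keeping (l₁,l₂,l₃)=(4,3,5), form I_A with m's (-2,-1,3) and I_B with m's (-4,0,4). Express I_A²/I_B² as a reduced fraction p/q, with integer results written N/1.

Same 4,3,5: normalisation and zero-m 3j drop out of the ratio.
A: Δ: 2! 6! 4! / 13! → 1/180180; sum: t=0:+1/5760 t=1:−1/720 t=2:+1/2304 = -1/1280; 3j²(4 3 5; -2 -1 3) = Δ·Π!·Σ² = 27/1430  (sign -1)
B: Δ: 2! 6! 4! / 13! → 1/180180; sum: t=2:+1/8640 = 1/8640; 3j²(4 3 5; -4 0 4) = Δ·Π!·Σ² = 28/715  (sign -1)
I_A²/I_B² = (27/1430)/(28/715) = 27/56

27/56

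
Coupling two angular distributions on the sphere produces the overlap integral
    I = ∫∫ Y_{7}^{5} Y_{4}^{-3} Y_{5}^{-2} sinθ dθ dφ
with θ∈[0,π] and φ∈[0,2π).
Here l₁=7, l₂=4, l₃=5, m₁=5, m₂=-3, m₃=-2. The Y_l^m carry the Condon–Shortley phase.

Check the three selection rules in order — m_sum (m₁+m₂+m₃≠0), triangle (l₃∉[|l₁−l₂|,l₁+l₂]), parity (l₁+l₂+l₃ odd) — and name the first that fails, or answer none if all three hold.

m₁+m₂+m₃ = 5 − 3 − 2 = 0  ✓
triangle: |7−4|=3 ≤ l₃=5 ≤ 7+4=11  ✓
parity: l₁+l₂+l₃ = 16 is even  ✓

none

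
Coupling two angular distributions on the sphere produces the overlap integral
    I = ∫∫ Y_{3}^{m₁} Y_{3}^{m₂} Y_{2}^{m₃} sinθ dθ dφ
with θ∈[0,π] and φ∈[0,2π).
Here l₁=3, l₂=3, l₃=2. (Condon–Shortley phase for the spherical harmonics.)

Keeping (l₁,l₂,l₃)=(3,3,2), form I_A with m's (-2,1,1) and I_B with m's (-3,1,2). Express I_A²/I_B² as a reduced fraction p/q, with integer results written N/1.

l's match ⇒ only the (l;m) 3-j factors differ between A and B.
A: triangle coeff Δ(3,3,2) = 1/3780; Σ_t [3,4]: t=3:−1/12 t=4:+1/48 = -1/16; (3j)²=1/28 [(3 3 2; -2 1 1)], sign=+1
B: triangle coeff Δ(3,3,2) = 1/3780; Σ_t [4,4]: t=4:+1/96 = 1/96; (3j)²=1/42 [(3 3 2; -3 1 2)], sign=+1
I_A²/I_B² = (1/28)/(1/42) = 3/2

3/2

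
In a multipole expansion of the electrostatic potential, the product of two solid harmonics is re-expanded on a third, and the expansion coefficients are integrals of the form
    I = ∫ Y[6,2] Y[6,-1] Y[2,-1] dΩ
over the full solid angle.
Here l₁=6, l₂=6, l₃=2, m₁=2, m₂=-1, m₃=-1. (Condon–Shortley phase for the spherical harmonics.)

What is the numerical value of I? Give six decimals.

Rules hold: Σm=0, L=14 even, 0≤2≤12.
N = 13·13·5 = 845
Δ = 10!·2!·2!/15! = 1/90090
Racah Σ t=4..6: t=4:+1/69120 t=5:−1/14400 t=6:+1/69120 = -7/172800
⇒ 3j(6 6 2; 0 0 0)² = 14/715, sgn -1
Racah Σ t=3..4: t=3:−1/60480 t=4:+1/34560 = 1/80640
⇒ 3j(6 6 2; 2 -1 -1)² = 6/1001, sgn -1
4πI² = N·(3j₀)²·(3jₘ)² = 12/121
I = +1·√(0.0991736/4π) = 0.08883682

0.088837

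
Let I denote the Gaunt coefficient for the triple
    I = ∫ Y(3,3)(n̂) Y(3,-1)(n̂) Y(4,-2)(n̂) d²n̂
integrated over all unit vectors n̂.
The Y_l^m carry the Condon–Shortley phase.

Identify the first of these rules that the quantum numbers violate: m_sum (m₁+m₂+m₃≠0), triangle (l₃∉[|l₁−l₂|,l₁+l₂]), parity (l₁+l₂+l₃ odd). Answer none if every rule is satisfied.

m₁+m₂+m₃ = 3 − 1 − 2 = 0  ✓
triangle: |3−3|=0 ≤ l₃=4 ≤ 3+3=6  ✓
parity: l₁+l₂+l₃ = 10 is even  ✓

none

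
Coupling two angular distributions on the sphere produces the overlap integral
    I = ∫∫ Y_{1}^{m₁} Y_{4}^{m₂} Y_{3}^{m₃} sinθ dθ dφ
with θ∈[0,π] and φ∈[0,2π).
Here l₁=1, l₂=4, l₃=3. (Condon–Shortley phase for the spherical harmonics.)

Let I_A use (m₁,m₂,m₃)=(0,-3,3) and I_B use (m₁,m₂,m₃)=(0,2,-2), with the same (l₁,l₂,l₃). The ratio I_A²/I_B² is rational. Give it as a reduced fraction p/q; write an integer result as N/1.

l's match ⇒ only the (l;m) 3-j factors differ between A and B.
A: triangle coeff Δ(1,4,3) = 1/252; Σ_t [1,1]: t=1:−1/720 = -1/720; (3j)²=1/36 [(1 4 3; 0 -3 3)], sign=-1
B: triangle coeff Δ(1,4,3) = 1/252; Σ_t [1,1]: t=1:−1/120 = -1/120; (3j)²=1/21 [(1 4 3; 0 2 -2)], sign=+1
I_A²/I_B² = (1/36)/(1/21) = 7/12

7/12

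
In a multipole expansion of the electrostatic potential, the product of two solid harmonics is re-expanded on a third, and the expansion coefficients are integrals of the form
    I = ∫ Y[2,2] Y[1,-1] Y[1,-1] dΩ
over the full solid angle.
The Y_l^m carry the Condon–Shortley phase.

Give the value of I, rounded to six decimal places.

0.309019

Checks pass: Σm=0; 4 even; l₃=1∈[1,3].
(2·2+1)(2·1+1)(2·1+1) = 45
Δ: 2! 2! 0! / 5! → 1/30
sum: t=1:−1/1 = -1/1
3j²(2 1 1; 0 0 0) = Δ·Π!·Σ² = 2/15  (sign +1)
sum: t=0:+1/4 = 1/4
3j²(2 1 1; 2 -1 -1) = Δ·Π!·Σ² = 1/5  (sign +1)
combine: 4πI² = 45·2/15·1/5 = 6/5
take √, sign +1: I = 0.30901936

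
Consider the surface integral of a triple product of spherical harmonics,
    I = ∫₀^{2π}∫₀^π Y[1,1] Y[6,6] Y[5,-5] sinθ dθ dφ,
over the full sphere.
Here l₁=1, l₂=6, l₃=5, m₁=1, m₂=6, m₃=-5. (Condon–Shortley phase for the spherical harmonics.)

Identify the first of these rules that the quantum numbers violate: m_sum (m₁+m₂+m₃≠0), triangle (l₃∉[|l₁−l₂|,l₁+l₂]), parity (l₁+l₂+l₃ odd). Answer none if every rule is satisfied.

azimuthal sum: 1 + 6 − 5 = 2  ✗
5 ≤ 5 ≤ 7 (triangle on l)
L = 1 + 6 + 5 = 12 (even)

m_sum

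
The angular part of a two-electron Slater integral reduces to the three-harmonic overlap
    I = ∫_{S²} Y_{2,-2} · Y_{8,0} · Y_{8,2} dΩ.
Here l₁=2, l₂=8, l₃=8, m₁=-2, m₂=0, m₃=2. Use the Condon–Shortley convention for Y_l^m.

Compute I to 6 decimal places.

-0.192440

Checks pass: Σm=0; 18 even; l₃=8∈[6,10].
(2·2+1)(2·8+1)(2·8+1) = 1445
Δ: 2! 2! 14! / 19! → 1/348840
sum: t=0:+1/116121600 t=1:−1/25401600 t=2:+1/116121600 = -1/45158400
3j²(2 8 8; 0 0 0) = Δ·Π!·Σ² = 24/1615  (sign -1)
sum: t=2:+1/116121600 = 1/116121600
3j²(2 8 8; -2 0 2) = Δ·Π!·Σ² = 7/323  (sign +1)
combine: 4πI² = 1445·24/1615·7/323 = 168/361
take √, sign -1: I = -0.19244034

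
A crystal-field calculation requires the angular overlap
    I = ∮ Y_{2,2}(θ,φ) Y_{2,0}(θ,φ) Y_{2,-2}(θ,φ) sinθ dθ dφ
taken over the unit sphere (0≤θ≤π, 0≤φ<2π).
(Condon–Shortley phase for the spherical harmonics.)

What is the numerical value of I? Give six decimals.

-0.180224

m-sum 0 ✓  L=6 even ✓  0≤2≤4 ✓
Π(2lᵢ+1) = 5×5×5 = 125
triangle coeff Δ(2,2,2) = 1/630
Σ_t [0,2]: t=0:+1/8 t=1:−1/1 t=2:+1/8 = -3/4
(3j)²=2/35 [(2 2 2; 0 0 0)], sign=-1
Σ_t [0,0]: t=0:+1/8 = 1/8
(3j)²=2/35 [(2 2 2; 2 0 -2)], sign=+1
⇒ 4πI² = 20/49
I = (-1)√(20/49/(4π)) = -0.18022375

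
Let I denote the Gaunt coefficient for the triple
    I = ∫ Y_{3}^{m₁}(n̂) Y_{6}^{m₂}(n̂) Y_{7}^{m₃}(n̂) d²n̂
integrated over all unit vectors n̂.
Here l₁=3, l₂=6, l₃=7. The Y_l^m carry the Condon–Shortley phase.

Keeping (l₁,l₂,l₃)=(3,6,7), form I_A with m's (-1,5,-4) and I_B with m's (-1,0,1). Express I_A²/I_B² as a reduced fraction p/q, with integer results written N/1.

l's match ⇒ only the (l;m) 3-j factors differ between A and B.
A: triangle coeff Δ(3,6,7) = 1/2042040; Σ_t [1,2]: t=1:−1/21772800 t=2:+1/2903040 = 13/43545600; (3j)²=143/7140 [(3 6 7; -1 5 -4)], sign=-1
B: triangle coeff Δ(3,6,7) = 1/2042040; Σ_t [0,2]: t=0:+1/829440 t=1:−1/86400 t=2:+1/138240 = -13/4147200; (3j)²=13/3740 [(3 6 7; -1 0 1)], sign=-1
I_A²/I_B² = (143/7140)/(13/3740) = 121/21

121/21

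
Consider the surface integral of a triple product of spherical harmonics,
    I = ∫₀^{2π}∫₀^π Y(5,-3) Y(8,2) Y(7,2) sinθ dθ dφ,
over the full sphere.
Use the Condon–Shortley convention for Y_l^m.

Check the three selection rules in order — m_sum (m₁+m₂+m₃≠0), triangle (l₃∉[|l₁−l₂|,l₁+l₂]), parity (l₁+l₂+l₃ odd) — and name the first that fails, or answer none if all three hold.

azimuthal sum: -3 + 2 + 2 = 1  ✗
3 ≤ 7 ≤ 13 (triangle on l)
L = 5 + 8 + 7 = 20 (even)

m_sum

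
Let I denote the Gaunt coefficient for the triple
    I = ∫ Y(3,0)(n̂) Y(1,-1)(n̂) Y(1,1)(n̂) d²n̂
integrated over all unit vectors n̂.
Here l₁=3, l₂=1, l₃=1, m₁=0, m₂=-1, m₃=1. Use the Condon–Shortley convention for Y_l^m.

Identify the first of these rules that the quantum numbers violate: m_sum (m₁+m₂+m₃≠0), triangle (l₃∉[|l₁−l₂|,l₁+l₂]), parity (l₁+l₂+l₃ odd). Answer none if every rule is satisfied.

triangle

m₁+m₂+m₃ = 0 − 1 + 1 = 0  ✓
triangle: |3−1|=2 ≤ l₃=1 ≤ 3+1=4  ✗
parity: l₁+l₂+l₃ = 5 is odd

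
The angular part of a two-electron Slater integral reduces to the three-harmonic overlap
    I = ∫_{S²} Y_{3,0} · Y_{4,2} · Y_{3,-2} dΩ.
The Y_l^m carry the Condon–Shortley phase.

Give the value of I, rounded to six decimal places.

-0.044418

Rules hold: Σm=0, L=10 even, 1≤3≤7.
N = 7·9·7 = 441
Δ = 4!·2!·4!/11! = 1/34650
Racah Σ t=1..3: t=1:−1/72 t=2:+1/16 t=3:−1/72 = 5/144
⇒ 3j(3 4 3; 0 0 0)² = 2/77, sgn -1
Racah Σ t=2..3: t=2:+1/96 t=3:−1/72 = -1/288
⇒ 3j(3 4 3; 0 2 -2)² = 1/462, sgn +1
4πI² = N·(3j₀)²·(3jₘ)² = 3/121
I = -1·√(0.0247934/4π) = -0.04441841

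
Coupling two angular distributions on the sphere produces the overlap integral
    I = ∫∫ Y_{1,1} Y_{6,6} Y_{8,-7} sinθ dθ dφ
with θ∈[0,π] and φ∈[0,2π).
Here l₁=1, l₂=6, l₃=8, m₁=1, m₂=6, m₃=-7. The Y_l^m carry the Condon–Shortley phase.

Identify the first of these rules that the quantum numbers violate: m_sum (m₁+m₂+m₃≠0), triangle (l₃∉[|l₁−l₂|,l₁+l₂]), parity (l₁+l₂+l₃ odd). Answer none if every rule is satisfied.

m₁+m₂+m₃ = 1 + 6 − 7 = 0  ✓
triangle: |1−6|=5 ≤ l₃=8 ≤ 1+6=7  ✗
parity: l₁+l₂+l₃ = 15 is odd

triangle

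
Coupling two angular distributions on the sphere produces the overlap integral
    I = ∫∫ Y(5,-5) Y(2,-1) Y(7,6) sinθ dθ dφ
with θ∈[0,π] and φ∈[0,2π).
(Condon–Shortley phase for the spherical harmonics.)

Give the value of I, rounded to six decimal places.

0.191646

m-sum 0 ✓  L=14 even ✓  3≤7≤7 ✓
Π(2lᵢ+1) = 11×5×15 = 825
triangle coeff Δ(5,2,7) = 1/15015
Σ_t [0,0]: t=0:+1/57600 = 1/57600
(3j)²=21/715 [(5 2 7; 0 0 0)], sign=-1
Σ_t [0,0]: t=0:+1/21772800 = 1/21772800
(3j)²=2/105 [(5 2 7; -5 -1 6)], sign=-1
⇒ 4πI² = 6/13
I = (+1)√(6/13/(4π)) = 0.19164567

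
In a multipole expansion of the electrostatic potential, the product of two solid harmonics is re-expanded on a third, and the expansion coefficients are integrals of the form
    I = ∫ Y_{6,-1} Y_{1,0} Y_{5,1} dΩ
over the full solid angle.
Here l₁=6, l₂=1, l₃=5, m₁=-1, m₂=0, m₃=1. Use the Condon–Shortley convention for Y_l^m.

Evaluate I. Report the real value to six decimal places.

-0.241725

m-sum 0 ✓  L=12 even ✓  5≤5≤7 ✓
Π(2lᵢ+1) = 13×3×11 = 429
triangle coeff Δ(6,1,5) = 1/858
Σ_t [1,1]: t=1:−1/14400 = -1/14400
(3j)²=6/143 [(6 1 5; 0 0 0)], sign=+1
Σ_t [1,1]: t=1:−1/17280 = -1/17280
(3j)²=35/858 [(6 1 5; -1 0 1)], sign=-1
⇒ 4πI² = 105/143
I = (-1)√(105/143/(4π)) = -0.24172507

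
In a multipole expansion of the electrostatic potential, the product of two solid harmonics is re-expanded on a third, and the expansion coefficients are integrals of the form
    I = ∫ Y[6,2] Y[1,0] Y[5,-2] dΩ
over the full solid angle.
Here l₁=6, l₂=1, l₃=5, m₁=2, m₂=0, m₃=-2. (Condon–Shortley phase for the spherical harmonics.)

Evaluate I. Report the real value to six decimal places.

Checks pass: Σm=0; 12 even; l₃=5∈[5,7].
(2·6+1)(2·1+1)(2·5+1) = 429
Δ: 2! 10! 0! / 13! → 1/858
sum: t=1:−1/14400 = -1/14400
3j²(6 1 5; 0 0 0) = Δ·Π!·Σ² = 6/143  (sign +1)
sum: t=1:−1/30240 = -1/30240
3j²(6 1 5; 2 0 -2) = Δ·Π!·Σ² = 16/429  (sign +1)
combine: 4πI² = 429·6/143·16/429 = 96/143
take √, sign +1: I = 0.23113338

0.231133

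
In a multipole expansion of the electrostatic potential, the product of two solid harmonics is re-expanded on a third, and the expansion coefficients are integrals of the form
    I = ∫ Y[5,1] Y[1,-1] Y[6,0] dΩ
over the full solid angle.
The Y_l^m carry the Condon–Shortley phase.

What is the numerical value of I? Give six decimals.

Checks pass: Σm=0; 12 even; l₃=6∈[4,6].
(2·5+1)(2·1+1)(2·6+1) = 429
Δ: 0! 10! 2! / 13! → 1/858
sum: t=0:+1/14400 = 1/14400
3j²(5 1 6; 0 0 0) = Δ·Π!·Σ² = 6/143  (sign +1)
sum: t=0:+1/34560 = 1/34560
3j²(5 1 6; 1 -1 0) = Δ·Π!·Σ² = 5/286  (sign +1)
combine: 4πI² = 429·6/143·5/286 = 45/143
take √, sign +1: I = 0.15824621

0.158246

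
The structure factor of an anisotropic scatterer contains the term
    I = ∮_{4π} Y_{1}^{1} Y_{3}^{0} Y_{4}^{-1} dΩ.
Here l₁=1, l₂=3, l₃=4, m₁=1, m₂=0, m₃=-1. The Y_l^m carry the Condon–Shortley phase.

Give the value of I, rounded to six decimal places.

-0.194664

Checks pass: Σm=0; 8 even; l₃=4∈[2,4].
(2·1+1)(2·3+1)(2·4+1) = 189
Δ: 0! 2! 6! / 9! → 1/252
sum: t=0:+1/36 = 1/36
3j²(1 3 4; 0 0 0) = Δ·Π!·Σ² = 4/63  (sign +1)
sum: t=0:+1/72 = 1/72
3j²(1 3 4; 1 0 -1) = Δ·Π!·Σ² = 5/126  (sign -1)
combine: 4πI² = 189·4/63·5/126 = 10/21
take √, sign -1: I = -0.19466390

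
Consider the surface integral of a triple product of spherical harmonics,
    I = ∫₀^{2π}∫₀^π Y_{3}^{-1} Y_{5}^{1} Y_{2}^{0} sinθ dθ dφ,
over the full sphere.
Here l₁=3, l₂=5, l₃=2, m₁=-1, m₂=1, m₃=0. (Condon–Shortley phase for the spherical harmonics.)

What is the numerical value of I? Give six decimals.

Checks pass: Σm=0; 10 even; l₃=2∈[2,8].
(2·3+1)(2·5+1)(2·2+1) = 385
Δ: 6! 0! 4! / 11! → 1/2310
sum: t=3:−1/144 = -1/144
3j²(3 5 2; 0 0 0) = Δ·Π!·Σ² = 10/231  (sign -1)
sum: t=4:+1/192 = 1/192
3j²(3 5 2; -1 1 0) = Δ·Π!·Σ² = 3/77  (sign +1)
combine: 4πI² = 385·10/231·3/77 = 50/77
take √, sign -1: I = -0.22731846

-0.227318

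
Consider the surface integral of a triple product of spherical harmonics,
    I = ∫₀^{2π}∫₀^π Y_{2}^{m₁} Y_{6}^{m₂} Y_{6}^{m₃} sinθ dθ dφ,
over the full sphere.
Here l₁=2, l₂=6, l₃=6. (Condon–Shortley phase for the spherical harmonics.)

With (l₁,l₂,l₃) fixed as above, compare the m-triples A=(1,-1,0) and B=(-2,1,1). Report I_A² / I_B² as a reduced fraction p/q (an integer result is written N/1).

l's match ⇒ only the (l;m) 3-j factors differ between A and B.
A: triangle coeff Δ(2,6,6) = 1/90090; Σ_t [0,1]: t=0:+1/28800 t=1:−1/34560 = 1/172800; (3j)²=1/1430 [(2 6 6; 1 -1 0)], sign=+1
B: triangle coeff Δ(2,6,6) = 1/90090; Σ_t [2,2]: t=2:+1/57600 = 1/57600; (3j)²=21/715 [(2 6 6; -2 1 1)], sign=-1
I_A²/I_B² = (1/1430)/(21/715) = 1/42

1/42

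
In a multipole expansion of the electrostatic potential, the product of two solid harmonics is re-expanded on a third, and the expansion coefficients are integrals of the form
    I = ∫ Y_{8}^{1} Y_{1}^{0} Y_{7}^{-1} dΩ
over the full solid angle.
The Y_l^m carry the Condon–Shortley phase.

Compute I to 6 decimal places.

-0.242860

Rules hold: Σm=0, L=16 even, 7≤7≤9.
N = 17·3·15 = 765
Δ = 2!·14!·0!/17! = 1/2040
Racah Σ t=1..1: t=1:−1/25401600 = -1/25401600
⇒ 3j(8 1 7; 0 0 0)² = 8/255, sgn +1
Racah Σ t=1..1: t=1:−1/29030400 = -1/29030400
⇒ 3j(8 1 7; 1 0 -1)² = 21/680, sgn -1
4πI² = N·(3j₀)²·(3jₘ)² = 63/85
I = -1·√(0.741176/4π) = -0.24285994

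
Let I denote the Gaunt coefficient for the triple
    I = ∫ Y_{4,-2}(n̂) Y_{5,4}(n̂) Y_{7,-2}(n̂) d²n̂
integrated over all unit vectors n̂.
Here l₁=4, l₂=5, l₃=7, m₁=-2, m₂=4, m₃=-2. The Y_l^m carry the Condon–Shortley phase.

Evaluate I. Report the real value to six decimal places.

Rules hold: Σm=0, L=16 even, 1≤7≤9.
N = 9·11·15 = 1485
Δ = 2!·6!·8!/17! = 1/6126120
Racah Σ t=0..2: t=0:+1/69120 t=1:−1/20736 t=2:+1/69120 = -1/51840
⇒ 3j(4 5 7; 0 0 0)² = 280/21879, sgn +1
Racah Σ t=1..2: t=1:−1/4838400 t=2:+1/483840 = 1/537600
⇒ 3j(4 5 7; -2 4 -2)² = 2187/170170, sgn -1
4πI² = N·(3j₀)²·(3jₘ)² = 131220/537251
I = -1·√(0.244243/4π) = -0.13941403

-0.139414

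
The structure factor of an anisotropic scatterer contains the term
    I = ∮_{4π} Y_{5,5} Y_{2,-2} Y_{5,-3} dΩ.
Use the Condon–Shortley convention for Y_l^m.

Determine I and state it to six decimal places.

0.088588

Checks pass: Σm=0; 12 even; l₃=5∈[3,7].
(2·5+1)(2·2+1)(2·5+1) = 605
Δ: 2! 8! 2! / 13! → 1/38610
sum: t=0:+1/2880 t=1:−1/576 t=2:+1/2880 = -1/960
3j²(5 2 5; 0 0 0) = Δ·Π!·Σ² = 10/429  (sign +1)
sum: t=0:+1/161280 = 1/161280
3j²(5 2 5; 5 -2 -3) = Δ·Π!·Σ² = 1/143  (sign +1)
combine: 4πI² = 605·10/429·1/143 = 50/507
take √, sign +1: I = 0.08858824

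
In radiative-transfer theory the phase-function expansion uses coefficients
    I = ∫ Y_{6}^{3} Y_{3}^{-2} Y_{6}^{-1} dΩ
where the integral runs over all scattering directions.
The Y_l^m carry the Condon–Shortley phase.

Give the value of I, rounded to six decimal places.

l₁+l₂+l₃=15 is odd: 3j(l;000)=0 ⇒ I=0

0.000000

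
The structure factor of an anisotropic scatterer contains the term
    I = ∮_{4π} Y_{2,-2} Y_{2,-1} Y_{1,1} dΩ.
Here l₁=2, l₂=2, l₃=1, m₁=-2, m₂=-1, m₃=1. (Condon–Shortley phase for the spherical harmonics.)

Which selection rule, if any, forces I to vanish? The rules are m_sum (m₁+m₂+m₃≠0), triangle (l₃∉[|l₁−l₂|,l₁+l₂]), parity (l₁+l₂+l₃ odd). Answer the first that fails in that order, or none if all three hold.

m_sum

Σmᵢ = -2  ✗
l₃∈[|l₁−l₂|,l₁+l₂]=[0,4], have l₃=1
Σlᵢ = 5 ⇒ odd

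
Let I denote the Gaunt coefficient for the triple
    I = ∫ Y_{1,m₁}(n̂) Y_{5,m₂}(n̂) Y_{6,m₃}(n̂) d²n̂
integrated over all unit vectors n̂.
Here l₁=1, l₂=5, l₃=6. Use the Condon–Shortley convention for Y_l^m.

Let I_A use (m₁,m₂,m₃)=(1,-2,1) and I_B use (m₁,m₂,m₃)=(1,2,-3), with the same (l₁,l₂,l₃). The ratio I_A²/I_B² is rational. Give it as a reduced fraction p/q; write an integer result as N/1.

5/18

Shared (l₁,l₂,l₃)=(1,5,6): N and (l;000)² cancel in I_A²/I_B².
A: Δ = 0!·2!·10!/13! = 1/858; Racah Σ t=0..0: t=0:+1/60480 = 1/60480; ⇒ 3j(1 5 6; 1 -2 1)² = 5/429, sgn -1
B: Δ = 0!·2!·10!/13! = 1/858; Racah Σ t=0..0: t=0:+1/60480 = 1/60480; ⇒ 3j(1 5 6; 1 2 -3)² = 6/143, sgn -1
I_A²/I_B² = (5/429)/(6/143) = 5/18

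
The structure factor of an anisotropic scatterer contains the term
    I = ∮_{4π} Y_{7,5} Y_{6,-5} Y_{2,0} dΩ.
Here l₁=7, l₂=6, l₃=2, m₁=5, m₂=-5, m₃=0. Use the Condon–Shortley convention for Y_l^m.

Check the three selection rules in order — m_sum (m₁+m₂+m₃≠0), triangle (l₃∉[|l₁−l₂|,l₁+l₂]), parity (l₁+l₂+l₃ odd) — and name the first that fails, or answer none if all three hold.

parity

azimuthal sum: 5 − 5 + 0 = 0  ✓
1 ≤ 2 ≤ 13 (triangle on l)  ✓
L = 7 + 6 + 2 = 15 (odd)  ✗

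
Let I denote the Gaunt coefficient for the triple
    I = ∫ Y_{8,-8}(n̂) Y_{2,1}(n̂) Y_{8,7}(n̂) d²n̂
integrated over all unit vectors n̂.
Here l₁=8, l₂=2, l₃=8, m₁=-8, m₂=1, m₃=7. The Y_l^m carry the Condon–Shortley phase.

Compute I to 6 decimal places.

Rules hold: Σm=0, L=18 even, 6≤8≤10.
N = 17·5·17 = 1445
Δ = 2!·14!·2!/19! = 1/348840
Racah Σ t=0..2: t=0:+1/116121600 t=1:−1/25401600 t=2:+1/116121600 = -1/45158400
⇒ 3j(8 2 8; 0 0 0)² = 24/1615, sgn -1
Racah Σ t=2..2: t=2:+1/174356582400 = 1/174356582400
⇒ 3j(8 2 8; -8 1 7)² = 5/323, sgn -1
4πI² = N·(3j₀)²·(3jₘ)² = 120/361
I = +1·√(0.33241/4π) = 0.16264177

0.162642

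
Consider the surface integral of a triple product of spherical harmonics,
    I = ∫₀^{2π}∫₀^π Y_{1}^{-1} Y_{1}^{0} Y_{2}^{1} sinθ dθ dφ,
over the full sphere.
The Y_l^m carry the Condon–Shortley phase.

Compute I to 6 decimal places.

Rules hold: Σm=0, L=4 even, 0≤2≤2.
N = 3·3·5 = 45
Δ = 0!·2!·2!/5! = 1/30
Racah Σ t=0..0: t=0:+1/1 = 1/1
⇒ 3j(1 1 2; 0 0 0)² = 2/15, sgn +1
Racah Σ t=0..0: t=0:+1/2 = 1/2
⇒ 3j(1 1 2; -1 0 1)² = 1/10, sgn -1
4πI² = N·(3j₀)²·(3jₘ)² = 3/5
I = -1·√(0.6/4π) = -0.21850969

-0.218510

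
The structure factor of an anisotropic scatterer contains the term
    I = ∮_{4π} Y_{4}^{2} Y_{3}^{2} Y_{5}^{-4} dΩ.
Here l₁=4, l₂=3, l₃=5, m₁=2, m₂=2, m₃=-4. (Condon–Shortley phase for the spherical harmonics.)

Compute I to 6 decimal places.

Rules hold: Σm=0, L=12 even, 1≤5≤7.
N = 9·7·11 = 693
Δ = 2!·6!·4!/13! = 1/180180
Racah Σ t=0..2: t=0:+1/576 t=1:−1/144 t=2:+1/576 = -1/288
⇒ 3j(4 3 5; 0 0 0)² = 20/1001, sgn +1
Racah Σ t=1..2: t=1:−1/2880 t=2:+1/8640 = -1/4320
⇒ 3j(4 3 5; 2 2 -4)² = 8/429, sgn +1
4πI² = N·(3j₀)²·(3jₘ)² = 480/1859
I = +1·√(0.258203/4π) = 0.14334284

0.143343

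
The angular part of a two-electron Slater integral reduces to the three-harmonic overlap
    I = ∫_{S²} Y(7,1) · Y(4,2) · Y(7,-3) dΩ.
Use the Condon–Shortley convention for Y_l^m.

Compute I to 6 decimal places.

m-sum 0 ✓  L=18 even ✓  3≤7≤11 ✓
Π(2lᵢ+1) = 15×9×15 = 2025
triangle coeff Δ(7,4,7) = 1/58198140
Σ_t [0,4]: t=0:+1/17418240 t=1:−1/622080 t=2:+1/230400 t=3:−1/622080 t=4:+1/17418240 = 1/806400
(3j)²=2268/230945 [(7 4 7; 0 0 0)], sign=-1
Σ_t [2,4]: t=2:+1/1658880 t=3:−1/1088640 t=4:+1/7741440 = -13/69672960
(3j)²=325/149226 [(7 4 7; 1 2 -3)], sign=-1
⇒ 4πI² = 546750/12623809
I = (+1)√(546750/12623809/(4π)) = 0.05870759

0.058708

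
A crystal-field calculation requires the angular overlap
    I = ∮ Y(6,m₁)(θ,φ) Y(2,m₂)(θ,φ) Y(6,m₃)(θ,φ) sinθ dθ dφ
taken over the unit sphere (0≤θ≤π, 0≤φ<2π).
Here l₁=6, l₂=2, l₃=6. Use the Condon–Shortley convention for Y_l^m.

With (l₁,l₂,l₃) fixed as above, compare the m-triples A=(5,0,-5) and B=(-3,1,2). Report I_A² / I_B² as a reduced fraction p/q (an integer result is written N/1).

121/150

l's match ⇒ only the (l;m) 3-j factors differ between A and B.
A: triangle coeff Δ(6,2,6) = 1/90090; Σ_t [0,1]: t=0:+1/1451520 t=1:−1/3628800 = 1/2419200; (3j)²=11/910 [(6 2 6; 5 0 -5)], sign=-1
B: triangle coeff Δ(6,2,6) = 1/90090; Σ_t [1,2]: t=1:−1/161280 t=2:+1/60480 = 1/96768; (3j)²=15/1001 [(6 2 6; -3 1 2)], sign=+1
I_A²/I_B² = (11/910)/(15/1001) = 121/150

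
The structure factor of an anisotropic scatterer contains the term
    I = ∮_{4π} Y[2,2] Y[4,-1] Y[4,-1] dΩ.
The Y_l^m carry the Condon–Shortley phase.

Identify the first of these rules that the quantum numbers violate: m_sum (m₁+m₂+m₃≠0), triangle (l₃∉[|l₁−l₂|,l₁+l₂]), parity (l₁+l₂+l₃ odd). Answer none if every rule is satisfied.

none

azimuthal sum: 2 − 1 − 1 = 0  ✓
2 ≤ 4 ≤ 6 (triangle on l)  ✓
L = 2 + 4 + 4 = 10 (even)  ✓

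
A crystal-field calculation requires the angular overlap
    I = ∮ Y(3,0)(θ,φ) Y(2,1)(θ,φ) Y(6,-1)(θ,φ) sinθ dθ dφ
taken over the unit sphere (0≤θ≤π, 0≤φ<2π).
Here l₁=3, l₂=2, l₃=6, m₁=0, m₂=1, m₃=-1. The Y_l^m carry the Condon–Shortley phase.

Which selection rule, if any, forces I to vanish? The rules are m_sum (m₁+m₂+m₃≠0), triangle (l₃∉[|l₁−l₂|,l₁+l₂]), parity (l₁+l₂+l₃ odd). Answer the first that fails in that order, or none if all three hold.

triangle

Σmᵢ = 0  ✓
l₃∈[|l₁−l₂|,l₁+l₂]=[1,5], have l₃=6  ✗
Σlᵢ = 11 ⇒ odd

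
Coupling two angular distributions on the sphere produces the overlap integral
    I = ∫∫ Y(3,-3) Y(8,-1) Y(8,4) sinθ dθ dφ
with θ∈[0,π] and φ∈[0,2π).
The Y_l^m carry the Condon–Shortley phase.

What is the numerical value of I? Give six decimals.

0.000000

Σlᵢ=19 odd — θ-integrand is odd under cosθ→−cosθ; I=0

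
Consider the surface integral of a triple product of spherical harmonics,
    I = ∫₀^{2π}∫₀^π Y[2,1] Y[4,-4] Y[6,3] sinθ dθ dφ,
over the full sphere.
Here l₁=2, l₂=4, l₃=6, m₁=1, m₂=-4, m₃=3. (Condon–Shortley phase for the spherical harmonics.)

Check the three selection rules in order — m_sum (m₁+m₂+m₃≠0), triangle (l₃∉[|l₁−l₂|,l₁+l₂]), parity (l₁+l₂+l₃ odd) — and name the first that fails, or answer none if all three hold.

Σmᵢ = 0  ✓
l₃∈[|l₁−l₂|,l₁+l₂]=[2,6], have l₃=6  ✓
Σlᵢ = 12 ⇒ even  ✓

none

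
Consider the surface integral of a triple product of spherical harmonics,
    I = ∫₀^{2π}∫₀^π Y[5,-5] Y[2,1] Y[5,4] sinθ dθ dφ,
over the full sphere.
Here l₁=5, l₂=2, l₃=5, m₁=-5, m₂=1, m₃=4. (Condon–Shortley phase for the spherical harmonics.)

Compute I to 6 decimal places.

Rules hold: Σm=0, L=12 even, 3≤5≤7.
N = 11·5·11 = 605
Δ = 2!·8!·2!/13! = 1/38610
Racah Σ t=0..2: t=0:+1/2880 t=1:−1/576 t=2:+1/2880 = -1/960
⇒ 3j(5 2 5; 0 0 0)² = 10/429, sgn +1
Racah Σ t=2..2: t=2:+1/80640 = 1/80640
⇒ 3j(5 2 5; -5 1 4)² = 9/286, sgn -1
4πI² = N·(3j₀)²·(3jₘ)² = 75/169
I = -1·√(0.443787/4π) = -0.18792404

-0.187924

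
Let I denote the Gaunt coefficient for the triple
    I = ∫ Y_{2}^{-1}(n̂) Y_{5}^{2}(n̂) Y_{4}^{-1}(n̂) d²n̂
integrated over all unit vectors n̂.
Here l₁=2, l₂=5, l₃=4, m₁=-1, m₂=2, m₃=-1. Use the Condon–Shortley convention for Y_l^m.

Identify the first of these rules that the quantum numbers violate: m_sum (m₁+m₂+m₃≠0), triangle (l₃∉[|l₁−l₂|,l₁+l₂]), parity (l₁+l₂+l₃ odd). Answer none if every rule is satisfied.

m₁+m₂+m₃ = -1 + 2 − 1 = 0  ✓
triangle: |2−5|=3 ≤ l₃=4 ≤ 2+5=7  ✓
parity: l₁+l₂+l₃ = 11 is odd  ✗

parity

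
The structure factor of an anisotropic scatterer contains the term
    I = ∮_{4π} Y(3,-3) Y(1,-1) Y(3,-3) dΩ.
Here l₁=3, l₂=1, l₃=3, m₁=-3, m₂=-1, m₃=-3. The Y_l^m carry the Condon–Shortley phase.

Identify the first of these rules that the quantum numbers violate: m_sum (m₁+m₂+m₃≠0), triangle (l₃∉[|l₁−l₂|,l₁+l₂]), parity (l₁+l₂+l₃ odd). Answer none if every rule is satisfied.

m_sum

Σmᵢ = -7  ✗
l₃∈[|l₁−l₂|,l₁+l₂]=[2,4], have l₃=3
Σlᵢ = 7 ⇒ odd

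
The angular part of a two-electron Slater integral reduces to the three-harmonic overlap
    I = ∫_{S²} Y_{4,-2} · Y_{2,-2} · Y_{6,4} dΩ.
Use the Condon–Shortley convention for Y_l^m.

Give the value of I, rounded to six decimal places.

Rules hold: Σm=0, L=12 even, 2≤6≤6.
N = 9·5·13 = 585
Δ = 0!·8!·4!/13! = 1/6435
Racah Σ t=0..0: t=0:+1/2304 = 1/2304
⇒ 3j(4 2 6; 0 0 0)² = 5/143, sgn +1
Racah Σ t=0..0: t=0:+1/34560 = 1/34560
⇒ 3j(4 2 6; -2 -2 4)² = 14/429, sgn +1
4πI² = N·(3j₀)²·(3jₘ)² = 1050/1573
I = +1·√(0.667514/4π) = 0.23047581

0.230476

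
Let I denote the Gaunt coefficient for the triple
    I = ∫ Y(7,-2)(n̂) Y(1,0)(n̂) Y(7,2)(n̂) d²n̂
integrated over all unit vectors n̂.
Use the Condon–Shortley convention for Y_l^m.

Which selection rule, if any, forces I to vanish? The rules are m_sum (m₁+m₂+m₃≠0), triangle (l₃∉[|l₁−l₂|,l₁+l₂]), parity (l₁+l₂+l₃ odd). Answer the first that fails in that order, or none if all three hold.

azimuthal sum: -2 + 0 + 2 = 0  ✓
6 ≤ 7 ≤ 8 (triangle on l)  ✓
L = 7 + 1 + 7 = 15 (odd)  ✗

parity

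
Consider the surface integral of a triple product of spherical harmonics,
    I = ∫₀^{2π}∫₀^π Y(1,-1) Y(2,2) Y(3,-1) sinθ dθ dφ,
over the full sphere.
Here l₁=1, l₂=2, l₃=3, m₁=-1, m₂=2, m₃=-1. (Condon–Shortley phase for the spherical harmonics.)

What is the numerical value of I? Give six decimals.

Checks pass: Σm=0; 6 even; l₃=3∈[1,3].
(2·1+1)(2·2+1)(2·3+1) = 105
Δ: 0! 2! 4! / 7! → 1/105
sum: t=0:+1/4 = 1/4
3j²(1 2 3; 0 0 0) = Δ·Π!·Σ² = 3/35  (sign -1)
sum: t=0:+1/48 = 1/48
3j²(1 2 3; -1 2 -1) = Δ·Π!·Σ² = 1/105  (sign +1)
combine: 4πI² = 105·3/35·1/105 = 3/35
take √, sign -1: I = -0.08258890

-0.082589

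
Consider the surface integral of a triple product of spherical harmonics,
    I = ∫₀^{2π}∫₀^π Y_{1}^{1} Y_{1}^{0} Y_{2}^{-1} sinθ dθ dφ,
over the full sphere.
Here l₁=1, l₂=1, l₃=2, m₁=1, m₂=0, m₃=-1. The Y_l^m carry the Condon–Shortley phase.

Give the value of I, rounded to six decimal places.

-0.218510

m-sum 0 ✓  L=4 even ✓  0≤2≤2 ✓
Π(2lᵢ+1) = 3×3×5 = 45
triangle coeff Δ(1,1,2) = 1/30
Σ_t [0,0]: t=0:+1/1 = 1/1
(3j)²=2/15 [(1 1 2; 0 0 0)], sign=+1
Σ_t [0,0]: t=0:+1/2 = 1/2
(3j)²=1/10 [(1 1 2; 1 0 -1)], sign=-1
⇒ 4πI² = 3/5
I = (-1)√(3/5/(4π)) = -0.21850969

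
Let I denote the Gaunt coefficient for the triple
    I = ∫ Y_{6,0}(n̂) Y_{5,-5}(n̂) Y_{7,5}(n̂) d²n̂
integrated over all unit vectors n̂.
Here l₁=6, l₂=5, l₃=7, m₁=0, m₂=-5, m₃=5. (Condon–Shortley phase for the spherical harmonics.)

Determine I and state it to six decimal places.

m-sum 0 ✓  L=18 even ✓  1≤7≤11 ✓
Π(2lᵢ+1) = 13×11×15 = 2145
triangle coeff Δ(6,5,7) = 1/174594420
Σ_t [0,4]: t=0:+1/4147200 t=1:−1/207360 t=2:+1/82944 t=3:−1/207360 t=4:+1/4147200 = 1/345600
(3j)²=420/46189 [(6 5 7; 0 0 0)], sign=-1
Σ_t [0,0]: t=0:+1/24883200 = 1/24883200
(3j)²=70/4199 [(6 5 7; 0 -5 5)], sign=+1
⇒ 4πI² = 441000/1356277
I = (-1)√(441000/1356277/(4π)) = -0.16085707

-0.160857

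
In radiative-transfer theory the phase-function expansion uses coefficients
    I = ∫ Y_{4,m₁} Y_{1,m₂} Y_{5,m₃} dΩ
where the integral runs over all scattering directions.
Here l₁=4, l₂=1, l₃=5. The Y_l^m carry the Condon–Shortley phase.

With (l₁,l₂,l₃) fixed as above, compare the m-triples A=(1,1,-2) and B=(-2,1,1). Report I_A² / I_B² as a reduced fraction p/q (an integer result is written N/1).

7/2

Shared (l₁,l₂,l₃)=(4,1,5): N and (l;000)² cancel in I_A²/I_B².
A: Δ = 0!·8!·2!/11! = 1/495; Racah Σ t=0..0: t=0:+1/1440 = 1/1440; ⇒ 3j(4 1 5; 1 1 -2)² = 7/165, sgn -1
B: Δ = 0!·8!·2!/11! = 1/495; Racah Σ t=0..0: t=0:+1/2880 = 1/2880; ⇒ 3j(4 1 5; -2 1 1)² = 2/165, sgn +1
I_A²/I_B² = (7/165)/(2/165) = 7/2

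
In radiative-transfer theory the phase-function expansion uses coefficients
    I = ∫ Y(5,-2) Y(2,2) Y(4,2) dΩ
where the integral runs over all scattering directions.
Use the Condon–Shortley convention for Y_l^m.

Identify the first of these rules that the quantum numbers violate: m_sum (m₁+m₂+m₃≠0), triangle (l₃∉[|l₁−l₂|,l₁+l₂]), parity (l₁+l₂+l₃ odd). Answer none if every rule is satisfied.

m₁+m₂+m₃ = -2 + 2 + 2 = 2  ✗
triangle: |5−2|=3 ≤ l₃=4 ≤ 5+2=7
parity: l₁+l₂+l₃ = 11 is odd

m_sum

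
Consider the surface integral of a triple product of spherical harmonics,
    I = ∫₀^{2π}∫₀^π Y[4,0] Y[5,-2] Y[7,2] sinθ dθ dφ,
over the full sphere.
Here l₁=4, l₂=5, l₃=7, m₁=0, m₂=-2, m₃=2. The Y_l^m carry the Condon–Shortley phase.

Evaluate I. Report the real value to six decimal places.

0.037709

Rules hold: Σm=0, L=16 even, 1≤7≤9.
N = 9·11·15 = 1485
Δ = 2!·6!·8!/17! = 1/6126120
Racah Σ t=0..2: t=0:+1/69120 t=1:−1/20736 t=2:+1/69120 = -1/51840
⇒ 3j(4 5 7; 0 0 0)² = 280/21879, sgn +1
Racah Σ t=0..2: t=0:+1/69120 t=1:−1/51840 t=2:+1/483840 = -1/362880
⇒ 3j(4 5 7; 0 -2 2)² = 16/17017, sgn +1
4πI² = N·(3j₀)²·(3jₘ)² = 9600/537251
I = +1·√(0.0178687/4π) = 0.03770874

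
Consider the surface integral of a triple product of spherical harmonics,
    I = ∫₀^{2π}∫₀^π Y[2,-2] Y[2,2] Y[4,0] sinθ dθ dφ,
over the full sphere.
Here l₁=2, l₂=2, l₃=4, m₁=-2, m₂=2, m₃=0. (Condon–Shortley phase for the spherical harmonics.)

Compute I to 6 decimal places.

Rules hold: Σm=0, L=8 even, 0≤4≤4.
N = 5·5·9 = 225
Δ = 0!·4!·4!/9! = 1/630
Racah Σ t=0..0: t=0:+1/16 = 1/16
⇒ 3j(2 2 4; 0 0 0)² = 2/35, sgn +1
Racah Σ t=0..0: t=0:+1/576 = 1/576
⇒ 3j(2 2 4; -2 2 0)² = 1/630, sgn +1
4πI² = N·(3j₀)²·(3jₘ)² = 1/49
I = +1·√(0.0204082/4π) = 0.04029926

0.040299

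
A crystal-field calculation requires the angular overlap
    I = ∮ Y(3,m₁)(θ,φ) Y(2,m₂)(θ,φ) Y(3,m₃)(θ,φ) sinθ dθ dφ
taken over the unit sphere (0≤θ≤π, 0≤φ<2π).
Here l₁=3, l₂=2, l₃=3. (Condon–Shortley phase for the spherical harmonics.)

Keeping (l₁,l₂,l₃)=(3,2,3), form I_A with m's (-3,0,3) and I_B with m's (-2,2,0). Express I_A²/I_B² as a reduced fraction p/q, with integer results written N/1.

Shared (l₁,l₂,l₃)=(3,2,3): N and (l;000)² cancel in I_A²/I_B².
A: Δ = 2!·4!·2!/9! = 1/3780; Racah Σ t=2..2: t=2:+1/96 = 1/96; ⇒ 3j(3 2 3; -3 0 3)² = 5/84, sgn +1
B: Δ = 2!·4!·2!/9! = 1/3780; Racah Σ t=2..2: t=2:+1/24 = 1/24; ⇒ 3j(3 2 3; -2 2 0)² = 1/21, sgn -1
I_A²/I_B² = (5/84)/(1/21) = 5/4

5/4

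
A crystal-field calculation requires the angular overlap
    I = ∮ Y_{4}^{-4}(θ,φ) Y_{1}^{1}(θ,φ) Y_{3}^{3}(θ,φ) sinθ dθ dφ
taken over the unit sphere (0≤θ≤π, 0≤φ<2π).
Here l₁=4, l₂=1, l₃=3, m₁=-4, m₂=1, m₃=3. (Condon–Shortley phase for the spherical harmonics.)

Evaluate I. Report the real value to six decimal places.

0.325735

Rules hold: Σm=0, L=8 even, 3≤3≤5.
N = 9·3·7 = 189
Δ = 2!·6!·0!/9! = 1/252
Racah Σ t=1..1: t=1:−1/36 = -1/36
⇒ 3j(4 1 3; 0 0 0)² = 4/63, sgn +1
Racah Σ t=2..2: t=2:+1/1440 = 1/1440
⇒ 3j(4 1 3; -4 1 3)² = 1/9, sgn +1
4πI² = N·(3j₀)²·(3jₘ)² = 4/3
I = +1·√(1.33333/4π) = 0.32573501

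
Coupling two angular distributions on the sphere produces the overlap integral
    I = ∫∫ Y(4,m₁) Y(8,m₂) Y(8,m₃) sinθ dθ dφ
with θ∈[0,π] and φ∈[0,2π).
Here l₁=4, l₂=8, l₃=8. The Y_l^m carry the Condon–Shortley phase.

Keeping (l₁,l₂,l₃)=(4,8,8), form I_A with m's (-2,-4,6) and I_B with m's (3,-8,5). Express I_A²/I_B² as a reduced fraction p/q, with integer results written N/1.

Same 4,8,8: normalisation and zero-m 3j drop out of the ratio.
A: Δ: 4! 4! 12! / 21! → 1/185175900; sum: t=2:+1/696729600 t=3:−1/1437004800 t=4:+1/45984153600 = 1/1313832960; 3j²(4 8 8; -2 -4 6) = Δ·Π!·Σ² = 35/3876  (sign +1)
B: Δ: 4! 4! 12! / 21! → 1/185175900; sum: t=0:+1/68976230400 = 1/68976230400; 3j²(4 8 8; 3 -8 5) = Δ·Π!·Σ² = 13/2907  (sign -1)
I_A²/I_B² = (35/3876)/(13/2907) = 105/52

105/52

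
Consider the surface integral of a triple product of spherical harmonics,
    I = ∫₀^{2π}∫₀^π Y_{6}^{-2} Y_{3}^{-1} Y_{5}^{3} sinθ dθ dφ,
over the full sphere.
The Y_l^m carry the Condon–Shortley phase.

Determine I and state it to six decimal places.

-0.145631

m-sum 0 ✓  L=14 even ✓  3≤5≤9 ✓
Π(2lᵢ+1) = 13×7×11 = 1001
triangle coeff Δ(6,3,5) = 1/675675
Σ_t [1,3]: t=1:−1/8640 t=2:+1/2304 t=3:−1/8640 = 7/34560
(3j)²=7/429 [(6 3 5; 0 0 0)], sign=-1
Σ_t [0,2]: t=0:+1/1935360 t=1:−1/30240 t=2:+1/11520 = 1/18432
(3j)²=7/429 [(6 3 5; -2 -1 3)], sign=+1
⇒ 4πI² = 343/1287
I = (-1)√(343/1287/(4π)) = -0.14563067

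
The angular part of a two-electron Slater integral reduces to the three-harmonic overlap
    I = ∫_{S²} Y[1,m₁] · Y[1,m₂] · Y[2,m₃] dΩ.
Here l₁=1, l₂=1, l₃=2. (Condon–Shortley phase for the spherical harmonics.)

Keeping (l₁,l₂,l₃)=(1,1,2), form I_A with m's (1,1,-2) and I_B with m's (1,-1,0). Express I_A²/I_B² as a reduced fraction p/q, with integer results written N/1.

6/1

Same 1,1,2: normalisation and zero-m 3j drop out of the ratio.
A: Δ: 0! 2! 2! / 5! → 1/30; sum: t=0:+1/4 = 1/4; 3j²(1 1 2; 1 1 -2) = Δ·Π!·Σ² = 1/5  (sign +1)
B: Δ: 0! 2! 2! / 5! → 1/30; sum: t=0:+1/4 = 1/4; 3j²(1 1 2; 1 -1 0) = Δ·Π!·Σ² = 1/30  (sign +1)
I_A²/I_B² = (1/5)/(1/30) = 6/1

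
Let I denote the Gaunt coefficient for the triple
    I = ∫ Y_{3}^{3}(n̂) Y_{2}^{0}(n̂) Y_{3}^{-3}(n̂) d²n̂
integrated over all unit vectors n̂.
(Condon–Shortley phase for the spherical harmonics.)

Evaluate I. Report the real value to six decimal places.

0.210261

Rules hold: Σm=0, L=8 even, 1≤3≤5.
N = 7·5·7 = 245
Δ = 2!·4!·2!/9! = 1/3780
Racah Σ t=0..2: t=0:+1/24 t=1:−1/4 t=2:+1/24 = -1/6
⇒ 3j(3 2 3; 0 0 0)² = 4/105, sgn +1
Racah Σ t=0..0: t=0:+1/96 = 1/96
⇒ 3j(3 2 3; 3 0 -3)² = 5/84, sgn +1
4πI² = N·(3j₀)²·(3jₘ)² = 5/9
I = +1·√(0.555556/4π) = 0.21026104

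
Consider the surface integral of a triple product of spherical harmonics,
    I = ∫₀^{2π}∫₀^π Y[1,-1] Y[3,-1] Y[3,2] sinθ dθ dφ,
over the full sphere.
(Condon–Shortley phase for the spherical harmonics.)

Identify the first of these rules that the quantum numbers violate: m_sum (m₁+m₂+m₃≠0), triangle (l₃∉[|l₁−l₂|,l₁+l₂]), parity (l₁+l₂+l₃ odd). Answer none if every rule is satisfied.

m₁+m₂+m₃ = -1 − 1 + 2 = 0  ✓
triangle: |1−3|=2 ≤ l₃=3 ≤ 1+3=4  ✓
parity: l₁+l₂+l₃ = 7 is odd  ✗

parity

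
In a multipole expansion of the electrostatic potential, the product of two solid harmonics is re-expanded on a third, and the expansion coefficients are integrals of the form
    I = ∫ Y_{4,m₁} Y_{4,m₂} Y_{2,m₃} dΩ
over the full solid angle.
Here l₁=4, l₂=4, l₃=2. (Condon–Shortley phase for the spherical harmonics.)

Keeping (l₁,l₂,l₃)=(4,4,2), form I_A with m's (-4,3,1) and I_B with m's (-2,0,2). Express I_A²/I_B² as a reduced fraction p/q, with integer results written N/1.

49/45

Same 4,4,2: normalisation and zero-m 3j drop out of the ratio.
A: Δ: 6! 2! 2! / 11! → 1/13860; sum: t=6:+1/1440 = 1/1440; 3j²(4 4 2; -4 3 1) = Δ·Π!·Σ² = 7/165  (sign -1)
B: Δ: 6! 2! 2! / 11! → 1/13860; sum: t=4:+1/192 = 1/192; 3j²(4 4 2; -2 0 2) = Δ·Π!·Σ² = 3/77  (sign +1)
I_A²/I_B² = (7/165)/(3/77) = 49/45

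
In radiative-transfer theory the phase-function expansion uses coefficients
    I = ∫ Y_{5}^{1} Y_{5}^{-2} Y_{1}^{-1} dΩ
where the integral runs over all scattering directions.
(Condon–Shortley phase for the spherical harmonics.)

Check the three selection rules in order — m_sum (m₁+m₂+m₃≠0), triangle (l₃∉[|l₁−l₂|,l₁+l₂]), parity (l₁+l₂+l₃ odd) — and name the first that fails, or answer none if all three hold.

m_sum

m₁+m₂+m₃ = 1 − 2 − 1 = -2  ✗
triangle: |5−5|=0 ≤ l₃=1 ≤ 5+5=10
parity: l₁+l₂+l₃ = 11 is odd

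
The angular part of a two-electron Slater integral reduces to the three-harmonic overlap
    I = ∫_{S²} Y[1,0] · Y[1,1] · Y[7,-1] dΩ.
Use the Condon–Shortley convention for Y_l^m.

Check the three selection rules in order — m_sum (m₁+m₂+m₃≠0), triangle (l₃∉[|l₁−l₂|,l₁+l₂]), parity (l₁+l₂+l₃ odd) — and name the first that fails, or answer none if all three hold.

azimuthal sum: 0 + 1 − 1 = 0  ✓
0 ≤ 7 ≤ 2 (triangle on l)  ✗
L = 1 + 1 + 7 = 9 (odd)

triangle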